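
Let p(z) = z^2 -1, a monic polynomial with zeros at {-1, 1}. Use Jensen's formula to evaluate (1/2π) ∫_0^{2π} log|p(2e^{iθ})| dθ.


Zeros: -1, 1; r = 2.
Inside |z| < r: -1, 1. Outside (|z| ≥ r): ∅.
p(0) = -1, so log|p(0)| = log(1) = 0.0000.
Apply Jensen: I(r) = log|p(0)| + Σ_k log(r/|z_k|), summed over zeros inside |z| < r.
  log(r/|z_k|) for z_k = -1: log(2/1) = 0.6931
  log(r/|z_k|) for z_k = 1: log(2/1) = 0.6931
Sum over inside zeros: 1.3863.
I(r) = log|p(0)| + (inside sum) = 0.0000 + 1.3863 = 1.3863.
Closed form (all zeros inside, monic): I(r) = n·log(r) = 2·log(2) = 1.3863. ✓

I(r) ≈ 1.3863.


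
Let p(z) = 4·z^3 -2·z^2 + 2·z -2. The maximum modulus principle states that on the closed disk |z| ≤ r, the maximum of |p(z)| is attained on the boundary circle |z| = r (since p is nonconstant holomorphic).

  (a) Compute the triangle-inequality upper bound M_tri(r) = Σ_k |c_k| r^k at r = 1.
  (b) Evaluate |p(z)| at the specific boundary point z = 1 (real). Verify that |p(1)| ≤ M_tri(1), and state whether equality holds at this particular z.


Coefficients: c_0 = -2, c_1 = 2, c_2 = -2, c_3 = 4. Radius r = 1.
Part (a). Triangle bound: M_tri(r) = Σ_k |c_k| r^k
  = |-2|·1^0 + |2|·1^1 + |-2|·1^2 + |4|·1^3
  = 2 + 2 + 2 + 4 = 10.
This bounds M(r) := max_{|z|=r} |p(z)| from above; equality holds iff all terms c_k z^k can be made to align in phase at a single z on |z|=r.
Part (b). At z = 1 (real, on the circle |z| = r):
  p(1) = (-2)·1^0 + (2)·1^1 + (-2)·1^2 + (4)·1^3 = 2.
  |p(1)| = 2.
Check: |p(1)| = 2 ≤ 10 = M_tri(1). ✓ Equality does not hold at z = 1 (the coefficients have mixed signs, so the terms do not all align in phase there).

M_tri(1) = 10; |p(1)| = 2; equality at z=1: no.


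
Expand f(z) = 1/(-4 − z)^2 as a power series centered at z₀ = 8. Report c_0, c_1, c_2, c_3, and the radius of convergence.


Let w = z − z₀, so z = z₀ + w.
Then -4 − z = -4 − (z₀ + w) = (-4 − z₀) − w = -12 − w.
f(z) = 1/(-12 − w)^2 = (1/(-12)^2) · (1 − w/(-12))^{−2}.
By the binomial series (1−u)^{−2} = Σ_{n≥0} C(n+1, 1) u^n for |u|<1, with u = w/(-12):
  c_n = C(n+1, 1) / (-12)^(n+2).
  c_0 = 1/(-12)^2 = 1/144.
  c_1 = 2/(-12)^3 = -1/864.
  c_2 = 3/(-12)^4 = 1/6912.
  c_3 = 4/(-12)^5 = -1/62208.
The series is valid for |w/d| < 1, i.e. |z − z₀| < |d|.
Radius of convergence: R = |-4 − z₀| = |-12| = 12 (distance from z₀ to the singularity z = -4).

c_0 = 1/144, c_1 = -1/864, c_2 = 1/6912, c_3 = -1/62208; R = 12.


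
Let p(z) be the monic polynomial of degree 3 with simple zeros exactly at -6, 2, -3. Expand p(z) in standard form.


The polynomial is p(z) = ∏_{α ∈ S} (z − α), where S = {-6, 2, -3}.
Expanding the product yields: p(z) = z^3 + 7·z^2 -36.
The resulting polynomial has degree 3 and real coefficients as required.

p(z) = z^3 + 7·z^2 -36.


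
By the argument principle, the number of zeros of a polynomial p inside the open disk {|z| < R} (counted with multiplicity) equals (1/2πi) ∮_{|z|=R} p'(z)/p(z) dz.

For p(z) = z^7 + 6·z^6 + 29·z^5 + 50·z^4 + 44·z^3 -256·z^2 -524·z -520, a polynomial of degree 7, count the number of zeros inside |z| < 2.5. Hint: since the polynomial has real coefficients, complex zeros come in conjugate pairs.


The zeros of p are: 2, (-1 + 3i), (-1 - 3i), (-2 + 3i), (-2 - 3i), (-1 + 1i), (-1 - 1i).
Their magnitudes are: 2, 3.162, 3.162, 3.606, 3.606, 1.414, 1.414.
Zeros with |z| < R = 2.5: 2, (-1 + 1i), (-1 - 1i).
Count = 3.
By the argument principle, (1/2πi) ∮_{|z|=R} p'(z)/p(z) dz equals exactly this count.

Number of zeros inside |z| < 2.5: 3.


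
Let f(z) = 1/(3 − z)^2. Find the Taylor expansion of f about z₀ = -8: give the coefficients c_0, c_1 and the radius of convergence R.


Let w = z − z₀, so z = z₀ + w.
Then 3 − z = 3 − (z₀ + w) = (3 − z₀) − w = 11 − w.
f(z) = 1/(11 − w)^2 = (1/(11)^2) · (1 − w/(11))^{−2}.
By the binomial series (1−u)^{−2} = Σ_{n≥0} C(n+1, 1) u^n for |u|<1, with u = w/(11):
  c_n = C(n+1, 1) / (11)^(n+2).
  c_0 = 1/(11)^2 = 1/121.
  c_1 = 2/(11)^3 = 2/1331.
The series is valid for |w/d| < 1, i.e. |z − z₀| < |d|.
Radius of convergence: R = |3 − z₀| = |11| = 11 (distance from z₀ to the singularity z = 3).

c_0 = 1/121, c_1 = 2/1331; R = 11.


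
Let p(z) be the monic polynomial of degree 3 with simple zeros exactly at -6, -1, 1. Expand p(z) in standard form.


The polynomial is p(z) = ∏_{α ∈ S} (z − α), where S = {-6, -1, 1}.
Expanding the product yields: p(z) = z^3 + 6·z^2 -z -6.
The resulting polynomial has degree 3 and real coefficients as required.

p(z) = z^3 + 6·z^2 -z -6.


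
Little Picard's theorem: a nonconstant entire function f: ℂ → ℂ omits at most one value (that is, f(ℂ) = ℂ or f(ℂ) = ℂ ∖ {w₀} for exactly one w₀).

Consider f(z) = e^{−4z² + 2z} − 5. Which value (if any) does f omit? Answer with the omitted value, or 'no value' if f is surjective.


Little Picard bounds the complement of f(ℂ) to at most one point.
The exponent g(z) = −4z² + 2z is a nonconstant polynomial, hence surjective onto ℂ. So e^{g(z)} takes every value in {e^w : w ∈ ℂ} = ℂ ∖ {0}. Adding -5 shifts the range to ℂ ∖ {-5}. f omits exactly -5.

Omitted value: -5.


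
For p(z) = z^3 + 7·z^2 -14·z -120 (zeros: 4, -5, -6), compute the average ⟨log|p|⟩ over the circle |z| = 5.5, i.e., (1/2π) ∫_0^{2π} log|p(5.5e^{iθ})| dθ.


Zeros: -6, -5, 4; r = 5.5.
Inside |z| < r: -5, 4. Outside (|z| ≥ r): -6.
p(0) = -120, so log|p(0)| = log(120) = 4.7875.
Apply Jensen: I(r) = log|p(0)| + Σ_k log(r/|z_k|), summed over zeros inside |z| < r.
  log(r/|z_k|) for z_k = 4: log(5.5/4) = 0.3185
  log(r/|z_k|) for z_k = -5: log(5.5/5) = 0.0953
  Outside zeros (-6) contribute nothing to the Jensen sum.
Sum over inside zeros: 0.4138.
I(r) = log|p(0)| + (inside sum) = 4.7875 + 0.4138 = 5.2013.
Note: since some zeros are outside |z| ≤ r, the simplified n·log(r) form does NOT apply — only the inside zeros contribute.

I(r) ≈ 5.2013.


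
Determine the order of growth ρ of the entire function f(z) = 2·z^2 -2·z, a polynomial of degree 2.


|f(z)| ≤ Σ|c_k|·r^k = O(r^2) as r → ∞. Polynomial growth is O(e^{r^ε}) for every ε > 0 (since r^2/e^{r^ε} → 0), so ρ ≤ ε for all ε > 0, i.e. ρ = 0. Every nonconstant polynomial has order 0.
Therefore ρ = 0.

Order ρ = 0.


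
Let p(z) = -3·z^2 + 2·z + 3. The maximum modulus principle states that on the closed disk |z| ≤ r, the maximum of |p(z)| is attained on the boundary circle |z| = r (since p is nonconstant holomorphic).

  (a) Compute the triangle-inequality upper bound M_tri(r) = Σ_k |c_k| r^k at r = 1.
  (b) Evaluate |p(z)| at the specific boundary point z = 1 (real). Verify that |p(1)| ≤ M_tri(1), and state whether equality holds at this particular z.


Coefficients: c_0 = 3, c_1 = 2, c_2 = -3. Radius r = 1.
Part (a). Triangle bound: M_tri(r) = Σ_k |c_k| r^k
  = |3|·1^0 + |2|·1^1 + |-3|·1^2
  = 3 + 2 + 3 = 8.
This bounds M(r) := max_{|z|=r} |p(z)| from above; equality holds iff all terms c_k z^k can be made to align in phase at a single z on |z|=r.
Part (b). At z = 1 (real, on the circle |z| = r):
  p(1) = (3)·1^0 + (2)·1^1 + (-3)·1^2 = 2.
  |p(1)| = 2.
Check: |p(1)| = 2 ≤ 8 = M_tri(1). ✓ Equality does not hold at z = 1 (the coefficients have mixed signs, so the terms do not all align in phase there).

M_tri(1) = 8; |p(1)| = 2; equality at z=1: no.


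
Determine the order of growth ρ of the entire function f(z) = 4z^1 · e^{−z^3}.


M(r) = max_{|z|=r} |4|·|z|^1·|e^{−z^3}| = 4·r^1 · e^{1r^3} (the factors attain their maxima compatibly on |z|=r). Then log M(r) = log 4 + 1·log r + 1r^3, dominated by the last term, so log log M(r) ~ 3·log r. The polynomial factor 4z^1 contributes only a log r term and does not affect the order. ρ = 3.
Therefore ρ = 3.

Order ρ = 3.


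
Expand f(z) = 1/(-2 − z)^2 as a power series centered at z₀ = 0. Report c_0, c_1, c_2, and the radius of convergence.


Let w = z − z₀, so z = z₀ + w.
Then -2 − z = -2 − (z₀ + w) = (-2 − z₀) − w = -2 − w.
f(z) = 1/(-2 − w)^2 = (1/(-2)^2) · (1 − w/(-2))^{−2}.
By the binomial series (1−u)^{−2} = Σ_{n≥0} C(n+1, 1) u^n for |u|<1, with u = w/(-2):
  c_n = C(n+1, 1) / (-2)^(n+2).
  c_0 = 1/(-2)^2 = 1/4.
  c_1 = 2/(-2)^3 = -1/4.
  c_2 = 3/(-2)^4 = 3/16.
The series is valid for |w/d| < 1, i.e. |z − z₀| < |d|.
Radius of convergence: R = |-2 − z₀| = |-2| = 2 (distance from z₀ to the singularity z = -2).

c_0 = 1/4, c_1 = -1/4, c_2 = 3/16; R = 2.


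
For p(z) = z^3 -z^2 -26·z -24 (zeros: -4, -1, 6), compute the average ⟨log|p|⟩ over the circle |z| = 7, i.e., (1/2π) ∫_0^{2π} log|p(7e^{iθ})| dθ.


Zeros: -4, -1, 6; r = 7.
Inside |z| < r: -4, -1, 6. Outside (|z| ≥ r): ∅.
p(0) = -24, so log|p(0)| = log(24) = 3.1781.
Apply Jensen: I(r) = log|p(0)| + Σ_k log(r/|z_k|), summed over zeros inside |z| < r.
  log(r/|z_k|) for z_k = -4: log(7/4) = 0.5596
  log(r/|z_k|) for z_k = -1: log(7/1) = 1.9459
  log(r/|z_k|) for z_k = 6: log(7/6) = 0.1542
Sum over inside zeros: 2.6597.
I(r) = log|p(0)| + (inside sum) = 3.1781 + 2.6597 = 5.8377.
Closed form (all zeros inside, monic): I(r) = n·log(r) = 3·log(7) = 5.8377. ✓

I(r) ≈ 5.8377.


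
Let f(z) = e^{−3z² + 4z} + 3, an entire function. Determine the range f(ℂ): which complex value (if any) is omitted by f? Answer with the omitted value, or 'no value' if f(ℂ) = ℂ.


Little Picard bounds the complement of f(ℂ) to at most one point.
The exponent g(z) = −3z² + 4z is a nonconstant polynomial, hence surjective onto ℂ. So e^{g(z)} takes every value in {e^w : w ∈ ℂ} = ℂ ∖ {0}. Adding 3 shifts the range to ℂ ∖ {3}. f omits exactly 3.

Omitted value: 3.


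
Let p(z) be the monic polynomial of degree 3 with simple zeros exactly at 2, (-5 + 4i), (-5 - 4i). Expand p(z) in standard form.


The polynomial is p(z) = ∏_{α ∈ S} (z − α), where S = {2, (-5 + 4i), (-5 - 4i)}.
Expanding the product yields: p(z) = z^3 + 8·z^2 + 21·z -82.
Note conjugate pairs combine to real quadratics: (z − (-5+4i))(z − (-5−4i)) = z² + 10z + 41.
The resulting polynomial has degree 3 and real coefficients as required.

p(z) = z^3 + 8·z^2 + 21·z -82.


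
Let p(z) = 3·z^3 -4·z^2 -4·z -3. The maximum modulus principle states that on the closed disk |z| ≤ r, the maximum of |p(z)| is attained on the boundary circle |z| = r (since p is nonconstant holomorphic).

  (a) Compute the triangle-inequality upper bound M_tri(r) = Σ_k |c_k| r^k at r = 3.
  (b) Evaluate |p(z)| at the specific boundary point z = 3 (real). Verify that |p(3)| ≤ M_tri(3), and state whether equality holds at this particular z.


Coefficients: c_0 = -3, c_1 = -4, c_2 = -4, c_3 = 3. Radius r = 3.
Part (a). Triangle bound: M_tri(r) = Σ_k |c_k| r^k
  = |-3|·3^0 + |-4|·3^1 + |-4|·3^2 + |3|·3^3
  = 3 + 12 + 36 + 81 = 132.
This bounds M(r) := max_{|z|=r} |p(z)| from above; equality holds iff all terms c_k z^k can be made to align in phase at a single z on |z|=r.
Part (b). At z = 3 (real, on the circle |z| = r):
  p(3) = (-3)·3^0 + (-4)·3^1 + (-4)·3^2 + (3)·3^3 = 30.
  |p(3)| = 30.
Check: |p(3)| = 30 ≤ 132 = M_tri(3). ✓ Equality does not hold at z = 3 (the coefficients have mixed signs, so the terms do not all align in phase there).

M_tri(3) = 132; |p(3)| = 30; equality at z=3: no.


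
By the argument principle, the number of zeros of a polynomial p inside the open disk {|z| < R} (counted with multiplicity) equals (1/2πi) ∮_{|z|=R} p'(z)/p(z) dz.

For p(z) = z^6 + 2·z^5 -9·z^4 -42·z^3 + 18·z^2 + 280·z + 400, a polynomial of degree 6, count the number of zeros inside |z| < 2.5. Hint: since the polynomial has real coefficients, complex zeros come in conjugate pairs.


The zeros of p are: (3 + 1i), (3 - 1i), (-2 + 2i), (-2 - 2i), (-2 + 1i), (-2 - 1i).
Their magnitudes are: 3.162, 3.162, 2.828, 2.828, 2.236, 2.236.
Zeros with |z| < R = 2.5: (-2 + 1i), (-2 - 1i).
Count = 2.
By the argument principle, (1/2πi) ∮_{|z|=R} p'(z)/p(z) dz equals exactly this count.

Number of zeros inside |z| < 2.5: 2.


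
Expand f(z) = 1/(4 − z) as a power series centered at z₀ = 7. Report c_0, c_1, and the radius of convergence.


Let w = z − z₀, so z = z₀ + w.
Then 4 − z = 4 − (z₀ + w) = (4 − z₀) − w = -3 − w.
f(z) = 1/(-3 − w) = (1/(-3)) · 1/(1 − w/(-3)) = Σ_{n≥0} w^n / (-3)^(n+1).
So c_n = 1/(-3)^(n+1):
  c_0 = 1/(-3)^1 = -1/3.
  c_1 = 1/(-3)^2 = 1/9.
The series is valid for |w/d| < 1, i.e. |z − z₀| < |d|.
Radius of convergence: R = |4 − z₀| = |-3| = 3 (distance from z₀ to the singularity z = 4).

c_0 = -1/3, c_1 = 1/9; R = 3.


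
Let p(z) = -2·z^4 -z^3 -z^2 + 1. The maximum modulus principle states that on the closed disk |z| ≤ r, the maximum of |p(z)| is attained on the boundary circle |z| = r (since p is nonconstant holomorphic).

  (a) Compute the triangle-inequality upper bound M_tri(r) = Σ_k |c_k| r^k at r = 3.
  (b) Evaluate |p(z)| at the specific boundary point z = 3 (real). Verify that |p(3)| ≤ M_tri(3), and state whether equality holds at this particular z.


Coefficients: c_0 = 1, c_1 = 0, c_2 = -1, c_3 = -1, c_4 = -2. Radius r = 3.
Part (a). Triangle bound: M_tri(r) = Σ_k |c_k| r^k
  = |1|·3^0 + |0|·3^1 + |-1|·3^2 + |-1|·3^3 + |-2|·3^4
  = 1 + 0 + 9 + 27 + 162 = 199.
This bounds M(r) := max_{|z|=r} |p(z)| from above; equality holds iff all terms c_k z^k can be made to align in phase at a single z on |z|=r.
Part (b). At z = 3 (real, on the circle |z| = r):
  p(3) = (1)·3^0 + (0)·3^1 + (-1)·3^2 + (-1)·3^3 + (-2)·3^4 = -197.
  |p(3)| = 197.
Check: |p(3)| = 197 ≤ 199 = M_tri(3). ✓ Equality does not hold at z = 3 (the coefficients have mixed signs, so the terms do not all align in phase there).

M_tri(3) = 199; |p(3)| = 197; equality at z=3: no.


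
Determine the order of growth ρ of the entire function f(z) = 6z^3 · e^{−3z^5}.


M(r) = max_{|z|=r} |6|·|z|^3·|e^{−3z^5}| = 6·r^3 · e^{3r^5} (the factors attain their maxima compatibly on |z|=r). Then log M(r) = log 6 + 3·log r + 3r^5, dominated by the last term, so log log M(r) ~ 5·log r. The polynomial factor 6z^3 contributes only a log r term and does not affect the order. ρ = 5.
Therefore ρ = 5.

Order ρ = 5.


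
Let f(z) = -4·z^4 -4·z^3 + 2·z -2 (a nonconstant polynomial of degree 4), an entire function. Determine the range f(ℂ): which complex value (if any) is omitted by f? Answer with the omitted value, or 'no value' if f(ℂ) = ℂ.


Little Picard bounds the complement of f(ℂ) to at most one point.
For every w ∈ ℂ, the equation p(z) − w = 0 is a nonconstant polynomial in z and hence has at least one root by the fundamental theorem of algebra. So p is surjective onto ℂ, omitting no value.

Omitted value: no value.


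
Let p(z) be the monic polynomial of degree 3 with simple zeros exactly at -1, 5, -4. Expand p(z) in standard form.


The polynomial is p(z) = ∏_{α ∈ S} (z − α), where S = {-1, 5, -4}.
Expanding the product yields: p(z) = z^3 -21·z -20.
The resulting polynomial has degree 3 and real coefficients as required.

p(z) = z^3 -21·z -20.


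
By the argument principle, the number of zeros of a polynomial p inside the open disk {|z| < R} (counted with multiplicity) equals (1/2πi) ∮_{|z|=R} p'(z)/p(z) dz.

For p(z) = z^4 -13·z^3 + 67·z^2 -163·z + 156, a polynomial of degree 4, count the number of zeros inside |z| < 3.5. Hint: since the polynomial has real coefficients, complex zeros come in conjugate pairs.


The zeros of p are: (3 + 2i), (3 - 2i), 3, 4.
Their magnitudes are: 3.606, 3.606, 3, 4.
Zeros with |z| < R = 3.5: 3.
Count = 1.
By the argument principle, (1/2πi) ∮_{|z|=R} p'(z)/p(z) dz equals exactly this count.

Number of zeros inside |z| < 3.5: 1.


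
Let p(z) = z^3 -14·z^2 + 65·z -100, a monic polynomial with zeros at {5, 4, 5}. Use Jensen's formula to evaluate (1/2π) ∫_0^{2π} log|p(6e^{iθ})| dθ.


Zeros: 4, 5, 5; r = 6.
Inside |z| < r: 4, 5, 5. Outside (|z| ≥ r): ∅.
p(0) = -100, so log|p(0)| = log(100) = 4.6052.
Apply Jensen: I(r) = log|p(0)| + Σ_k log(r/|z_k|), summed over zeros inside |z| < r.
  log(r/|z_k|) for z_k = 5: log(6/5) = 0.1823
  log(r/|z_k|) for z_k = 4: log(6/4) = 0.4055
  log(r/|z_k|) for z_k = 5: log(6/5) = 0.1823
Sum over inside zeros: 0.7701.
I(r) = log|p(0)| + (inside sum) = 4.6052 + 0.7701 = 5.3753.
Closed form (all zeros inside, monic): I(r) = n·log(r) = 3·log(6) = 5.3753. ✓

I(r) ≈ 5.3753.


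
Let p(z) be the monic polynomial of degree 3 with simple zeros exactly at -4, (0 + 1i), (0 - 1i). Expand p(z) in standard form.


The polynomial is p(z) = ∏_{α ∈ S} (z − α), where S = {-4, (0 + 1i), (0 - 1i)}.
Expanding the product yields: p(z) = z^3 + 4·z^2 + z + 4.
Note conjugate pairs combine to real quadratics: (z − (0+1i))(z − (0−1i)) = z² + 1.
The resulting polynomial has degree 3 and real coefficients as required.

p(z) = z^3 + 4·z^2 + z + 4.


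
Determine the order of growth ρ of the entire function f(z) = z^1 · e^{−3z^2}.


M(r) = max_{|z|=r} |1|·|z|^1·|e^{−3z^2}| = 1·r^1 · e^{3r^2} (the factors attain their maxima compatibly on |z|=r). Then log M(r) = log 1 + 1·log r + 3r^2, dominated by the last term, so log log M(r) ~ 2·log r. The polynomial factor 1z^1 contributes only a log r term and does not affect the order. ρ = 2.
Therefore ρ = 2.

Order ρ = 2.


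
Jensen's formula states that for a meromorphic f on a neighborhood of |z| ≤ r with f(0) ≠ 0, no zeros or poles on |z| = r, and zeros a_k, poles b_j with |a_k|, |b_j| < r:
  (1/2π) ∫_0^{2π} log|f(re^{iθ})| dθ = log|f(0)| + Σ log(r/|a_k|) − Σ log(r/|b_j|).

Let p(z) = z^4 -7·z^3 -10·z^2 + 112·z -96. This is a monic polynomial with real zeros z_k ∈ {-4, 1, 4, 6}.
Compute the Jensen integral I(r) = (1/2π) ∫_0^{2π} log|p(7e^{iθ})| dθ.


Zeros: -4, 1, 4, 6; r = 7.
Inside |z| < r: -4, 1, 4, 6. Outside (|z| ≥ r): ∅.
p(0) = -96, so log|p(0)| = log(96) = 4.5643.
Apply Jensen: I(r) = log|p(0)| + Σ_k log(r/|z_k|), summed over zeros inside |z| < r.
  log(r/|z_k|) for z_k = -4: log(7/4) = 0.5596
  log(r/|z_k|) for z_k = 1: log(7/1) = 1.9459
  log(r/|z_k|) for z_k = 4: log(7/4) = 0.5596
  log(r/|z_k|) for z_k = 6: log(7/6) = 0.1542
Sum over inside zeros: 3.2193.
I(r) = log|p(0)| + (inside sum) = 4.5643 + 3.2193 = 7.7836.
Closed form (all zeros inside, monic): I(r) = n·log(r) = 4·log(7) = 7.7836. ✓

I(r) ≈ 7.7836.


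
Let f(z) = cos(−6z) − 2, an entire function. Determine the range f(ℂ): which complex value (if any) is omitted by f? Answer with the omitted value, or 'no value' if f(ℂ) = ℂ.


Little Picard bounds the complement of f(ℂ) to at most one point.
cos is entire and surjective onto ℂ: for every w ∈ ℂ, cos(ζ) = w has a solution ζ ∈ ℂ (e.g., via the complex inverse arccos). With ζ = −6z this gives z = ζ/(-6). Then 1·cos(−6z) takes every value in 1·ℂ = ℂ, and adding -2 is a bijection of ℂ. So f is surjective and omits no value. (Note: only on the real line is cos bounded by [−1, 1].)

Omitted value: no value.


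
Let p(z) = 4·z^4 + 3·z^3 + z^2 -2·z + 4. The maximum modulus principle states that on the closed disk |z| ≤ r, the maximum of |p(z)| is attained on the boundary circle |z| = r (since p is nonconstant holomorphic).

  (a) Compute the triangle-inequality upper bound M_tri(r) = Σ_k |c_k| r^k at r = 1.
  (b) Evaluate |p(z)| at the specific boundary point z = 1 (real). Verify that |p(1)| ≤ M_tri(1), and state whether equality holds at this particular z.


Coefficients: c_0 = 4, c_1 = -2, c_2 = 1, c_3 = 3, c_4 = 4. Radius r = 1.
Part (a). Triangle bound: M_tri(r) = Σ_k |c_k| r^k
  = |4|·1^0 + |-2|·1^1 + |1|·1^2 + |3|·1^3 + |4|·1^4
  = 4 + 2 + 1 + 3 + 4 = 14.
This bounds M(r) := max_{|z|=r} |p(z)| from above; equality holds iff all terms c_k z^k can be made to align in phase at a single z on |z|=r.
Part (b). At z = 1 (real, on the circle |z| = r):
  p(1) = (4)·1^0 + (-2)·1^1 + (1)·1^2 + (3)·1^3 + (4)·1^4 = 10.
  |p(1)| = 10.
Check: |p(1)| = 10 ≤ 14 = M_tri(1). ✓ Equality does not hold at z = 1 (the coefficients have mixed signs, so the terms do not all align in phase there).

M_tri(1) = 14; |p(1)| = 10; equality at z=1: no.


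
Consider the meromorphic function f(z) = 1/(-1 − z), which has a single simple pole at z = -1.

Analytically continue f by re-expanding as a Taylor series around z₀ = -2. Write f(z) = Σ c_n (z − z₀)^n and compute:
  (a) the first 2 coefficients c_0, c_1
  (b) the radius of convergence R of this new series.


Let w = z − z₀, so z = z₀ + w.
Then -1 − z = -1 − (z₀ + w) = (-1 − z₀) − w = 1 − w.
f(z) = 1/(1 − w) = (1/(1)) · 1/(1 − w/(1)) = Σ_{n≥0} w^n / (1)^(n+1).
So c_n = 1/(1)^(n+1):
  c_0 = 1/(1)^1 = 1.
  c_1 = 1/(1)^2 = 1.
The series is valid for |w/d| < 1, i.e. |z − z₀| < |d|.
Radius of convergence: R = |-1 − z₀| = |1| = 1 (distance from z₀ to the singularity z = -1).

c_0 = 1, c_1 = 1; R = 1.


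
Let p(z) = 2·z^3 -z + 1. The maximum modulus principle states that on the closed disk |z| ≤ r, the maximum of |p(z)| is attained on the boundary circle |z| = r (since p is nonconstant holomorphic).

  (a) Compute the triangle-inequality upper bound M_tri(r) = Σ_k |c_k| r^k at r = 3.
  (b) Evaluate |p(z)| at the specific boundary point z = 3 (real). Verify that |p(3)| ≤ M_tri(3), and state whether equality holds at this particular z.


Coefficients: c_0 = 1, c_1 = -1, c_2 = 0, c_3 = 2. Radius r = 3.
Part (a). Triangle bound: M_tri(r) = Σ_k |c_k| r^k
  = |1|·3^0 + |-1|·3^1 + |0|·3^2 + |2|·3^3
  = 1 + 3 + 0 + 54 = 58.
This bounds M(r) := max_{|z|=r} |p(z)| from above; equality holds iff all terms c_k z^k can be made to align in phase at a single z on |z|=r.
Part (b). At z = 3 (real, on the circle |z| = r):
  p(3) = (1)·3^0 + (-1)·3^1 + (0)·3^2 + (2)·3^3 = 52.
  |p(3)| = 52.
Check: |p(3)| = 52 ≤ 58 = M_tri(3). ✓ Equality does not hold at z = 3 (the coefficients have mixed signs, so the terms do not all align in phase there).

M_tri(3) = 58; |p(3)| = 52; equality at z=3: no.


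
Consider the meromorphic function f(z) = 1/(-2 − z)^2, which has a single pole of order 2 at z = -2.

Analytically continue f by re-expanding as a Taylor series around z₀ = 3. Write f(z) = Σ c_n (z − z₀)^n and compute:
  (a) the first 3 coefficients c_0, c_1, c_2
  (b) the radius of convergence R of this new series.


Let w = z − z₀, so z = z₀ + w.
Then -2 − z = -2 − (z₀ + w) = (-2 − z₀) − w = -5 − w.
f(z) = 1/(-5 − w)^2 = (1/(-5)^2) · (1 − w/(-5))^{−2}.
By the binomial series (1−u)^{−2} = Σ_{n≥0} C(n+1, 1) u^n for |u|<1, with u = w/(-5):
  c_n = C(n+1, 1) / (-5)^(n+2).
  c_0 = 1/(-5)^2 = 1/25.
  c_1 = 2/(-5)^3 = -2/125.
  c_2 = 3/(-5)^4 = 3/625.
The series is valid for |w/d| < 1, i.e. |z − z₀| < |d|.
Radius of convergence: R = |-2 − z₀| = |-5| = 5 (distance from z₀ to the singularity z = -2).

c_0 = 1/25, c_1 = -2/125, c_2 = 3/625; R = 5.


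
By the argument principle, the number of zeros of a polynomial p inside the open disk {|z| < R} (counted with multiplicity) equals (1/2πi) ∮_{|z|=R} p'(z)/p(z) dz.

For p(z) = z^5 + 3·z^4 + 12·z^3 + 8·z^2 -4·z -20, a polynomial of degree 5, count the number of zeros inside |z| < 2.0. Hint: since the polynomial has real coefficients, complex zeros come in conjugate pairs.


The zeros of p are: (-1 + 3i), (-1 - 3i), 1, (-1 + 1i), (-1 - 1i).
Their magnitudes are: 3.162, 3.162, 1, 1.414, 1.414.
Zeros with |z| < R = 2.0: 1, (-1 + 1i), (-1 - 1i).
Count = 3.
By the argument principle, (1/2πi) ∮_{|z|=R} p'(z)/p(z) dz equals exactly this count.

Number of zeros inside |z| < 2.0: 3.


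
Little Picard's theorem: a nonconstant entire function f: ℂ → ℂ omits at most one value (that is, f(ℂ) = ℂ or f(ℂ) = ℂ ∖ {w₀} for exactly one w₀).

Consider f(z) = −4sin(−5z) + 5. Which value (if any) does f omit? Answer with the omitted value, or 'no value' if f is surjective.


Little Picard bounds the complement of f(ℂ) to at most one point.
sin is entire and surjective onto ℂ: for every w ∈ ℂ, sin(ζ) = w has a solution ζ ∈ ℂ (e.g., via the complex inverse arcsin). With ζ = −5z this gives z = ζ/(-5). Then -4·sin(−5z) takes every value in -4·ℂ = ℂ, and adding 5 is a bijection of ℂ. So f is surjective and omits no value. (Note: only on the real line is sin bounded by [−1, 1].)

Omitted value: no value.


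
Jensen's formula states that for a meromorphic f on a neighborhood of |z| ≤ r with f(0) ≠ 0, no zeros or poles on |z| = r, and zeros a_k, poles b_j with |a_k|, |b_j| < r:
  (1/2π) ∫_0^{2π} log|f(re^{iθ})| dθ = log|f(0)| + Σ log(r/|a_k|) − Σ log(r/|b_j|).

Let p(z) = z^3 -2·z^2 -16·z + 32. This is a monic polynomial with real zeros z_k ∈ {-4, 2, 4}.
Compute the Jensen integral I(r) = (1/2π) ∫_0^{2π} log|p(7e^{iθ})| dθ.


Zeros: -4, 2, 4; r = 7.
Inside |z| < r: -4, 2, 4. Outside (|z| ≥ r): ∅.
p(0) = 32, so log|p(0)| = log(32) = 3.4657.
Apply Jensen: I(r) = log|p(0)| + Σ_k log(r/|z_k|), summed over zeros inside |z| < r.
  log(r/|z_k|) for z_k = -4: log(7/4) = 0.5596
  log(r/|z_k|) for z_k = 2: log(7/2) = 1.2528
  log(r/|z_k|) for z_k = 4: log(7/4) = 0.5596
Sum over inside zeros: 2.3720.
I(r) = log|p(0)| + (inside sum) = 3.4657 + 2.3720 = 5.8377.
Closed form (all zeros inside, monic): I(r) = n·log(r) = 3·log(7) = 5.8377. ✓

I(r) ≈ 5.8377.


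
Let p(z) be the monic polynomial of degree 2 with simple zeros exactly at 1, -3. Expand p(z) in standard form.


The polynomial is p(z) = ∏_{α ∈ S} (z − α), where S = {1, -3}.
Expanding the product yields: p(z) = z^2 + 2·z -3.
The resulting polynomial has degree 2 and real coefficients as required.

p(z) = z^2 + 2·z -3.


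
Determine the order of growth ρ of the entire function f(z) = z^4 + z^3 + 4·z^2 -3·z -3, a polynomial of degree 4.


|f(z)| ≤ Σ|c_k|·r^k = O(r^4) as r → ∞. Polynomial growth is O(e^{r^ε}) for every ε > 0 (since r^4/e^{r^ε} → 0), so ρ ≤ ε for all ε > 0, i.e. ρ = 0. Every nonconstant polynomial has order 0.
Therefore ρ = 0.

Order ρ = 0.


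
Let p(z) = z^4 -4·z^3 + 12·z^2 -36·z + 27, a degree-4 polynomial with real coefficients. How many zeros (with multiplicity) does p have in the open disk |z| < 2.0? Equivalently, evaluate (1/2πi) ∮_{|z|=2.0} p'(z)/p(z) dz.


The zeros of p are: 3, 1, (0 + 3i), (0 - 3i).
Their magnitudes are: 3, 1, 3, 3.
Zeros with |z| < R = 2.0: 1.
Count = 1.
By the argument principle, (1/2πi) ∮_{|z|=R} p'(z)/p(z) dz equals exactly this count.

Number of zeros inside |z| < 2.0: 1.


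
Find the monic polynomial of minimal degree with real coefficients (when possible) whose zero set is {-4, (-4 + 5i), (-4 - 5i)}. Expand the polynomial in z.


The polynomial is p(z) = ∏_{α ∈ S} (z − α), where S = {-4, (-4 + 5i), (-4 - 5i)}.
Expanding the product yields: p(z) = z^3 + 12·z^2 + 73·z + 164.
Note conjugate pairs combine to real quadratics: (z − (-4+5i))(z − (-4−5i)) = z² + 8z + 41.
The resulting polynomial has degree 3 and real coefficients as required.

p(z) = z^3 + 12·z^2 + 73·z + 164.


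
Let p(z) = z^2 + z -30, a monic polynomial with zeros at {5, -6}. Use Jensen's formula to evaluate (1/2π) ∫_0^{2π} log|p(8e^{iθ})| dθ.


Zeros: -6, 5; r = 8.
Inside |z| < r: -6, 5. Outside (|z| ≥ r): ∅.
p(0) = -30, so log|p(0)| = log(30) = 3.4012.
Apply Jensen: I(r) = log|p(0)| + Σ_k log(r/|z_k|), summed over zeros inside |z| < r.
  log(r/|z_k|) for z_k = 5: log(8/5) = 0.4700
  log(r/|z_k|) for z_k = -6: log(8/6) = 0.2877
Sum over inside zeros: 0.7577.
I(r) = log|p(0)| + (inside sum) = 3.4012 + 0.7577 = 4.1589.
Closed form (all zeros inside, monic): I(r) = n·log(r) = 2·log(8) = 4.1589. ✓

I(r) ≈ 4.1589.


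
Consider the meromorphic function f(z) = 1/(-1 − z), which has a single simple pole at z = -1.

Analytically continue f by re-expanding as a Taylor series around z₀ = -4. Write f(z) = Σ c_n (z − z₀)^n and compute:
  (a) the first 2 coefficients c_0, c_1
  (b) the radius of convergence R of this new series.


Let w = z − z₀, so z = z₀ + w.
Then -1 − z = -1 − (z₀ + w) = (-1 − z₀) − w = 3 − w.
f(z) = 1/(3 − w) = (1/(3)) · 1/(1 − w/(3)) = Σ_{n≥0} w^n / (3)^(n+1).
So c_n = 1/(3)^(n+1):
  c_0 = 1/(3)^1 = 1/3.
  c_1 = 1/(3)^2 = 1/9.
The series is valid for |w/d| < 1, i.e. |z − z₀| < |d|.
Radius of convergence: R = |-1 − z₀| = |3| = 3 (distance from z₀ to the singularity z = -1).

c_0 = 1/3, c_1 = 1/9; R = 3.


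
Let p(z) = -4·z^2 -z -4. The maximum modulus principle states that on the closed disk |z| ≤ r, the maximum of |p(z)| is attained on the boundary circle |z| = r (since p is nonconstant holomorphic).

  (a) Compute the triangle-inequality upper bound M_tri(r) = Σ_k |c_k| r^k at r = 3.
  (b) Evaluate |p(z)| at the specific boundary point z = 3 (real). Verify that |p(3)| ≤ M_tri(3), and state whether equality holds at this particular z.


Coefficients: c_0 = -4, c_1 = -1, c_2 = -4. Radius r = 3.
Part (a). Triangle bound: M_tri(r) = Σ_k |c_k| r^k
  = |-4|·3^0 + |-1|·3^1 + |-4|·3^2
  = 4 + 3 + 36 = 43.
This bounds M(r) := max_{|z|=r} |p(z)| from above; equality holds iff all terms c_k z^k can be made to align in phase at a single z on |z|=r.
Part (b). At z = 3 (real, on the circle |z| = r):
  p(3) = (-4)·3^0 + (-1)·3^1 + (-4)·3^2 = -43.
  |p(3)| = 43.
Since all nonzero coefficients share the same sign, |p(3)| = 43 = M_tri(3); the triangle bound is attained at z = 3, so in fact M(r) = 43.

M_tri(3) = 43; |p(3)| = 43; equality at z=3: yes.


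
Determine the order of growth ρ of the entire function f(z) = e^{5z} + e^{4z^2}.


Each summand is entire of order 1 and 2 respectively (as in the single-exponential case). The order of a sum is at most the max of the orders, so ρ ≤ 2. For the lower bound: on |z|=r choose arg z so that 4z^2 is real positive; then |e^{4z^2}| = e^{4r^2} while |e^{5z}| ≤ e^{5r^1} = o(e^{4r^2}). So |f| ≥ e^{4r^2}(1 − o(1)) and ρ ≥ 2. Hence ρ = max(1, 2) = 2.
Therefore ρ = 2.

Order ρ = 2.


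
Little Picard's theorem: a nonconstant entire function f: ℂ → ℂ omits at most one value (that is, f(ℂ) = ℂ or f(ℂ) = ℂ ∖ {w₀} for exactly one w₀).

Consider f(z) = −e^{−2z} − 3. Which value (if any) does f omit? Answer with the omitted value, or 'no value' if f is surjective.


Little Picard bounds the complement of f(ℂ) to at most one point.
e^{−2z} is never zero on ℂ, so -1·e^{−2z} takes every value in ℂ ∖ {0}. Adding -3 shifts the range to ℂ ∖ {-3}. Thus f omits exactly the value -3.

Omitted value: -3.


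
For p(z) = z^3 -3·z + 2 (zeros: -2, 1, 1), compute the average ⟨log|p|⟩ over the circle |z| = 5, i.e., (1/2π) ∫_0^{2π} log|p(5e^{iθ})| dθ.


Zeros: -2, 1, 1; r = 5.
Inside |z| < r: -2, 1, 1. Outside (|z| ≥ r): ∅.
p(0) = 2, so log|p(0)| = log(2) = 0.6931.
Apply Jensen: I(r) = log|p(0)| + Σ_k log(r/|z_k|), summed over zeros inside |z| < r.
  log(r/|z_k|) for z_k = -2: log(5/2) = 0.9163
  log(r/|z_k|) for z_k = 1: log(5/1) = 1.6094
  log(r/|z_k|) for z_k = 1: log(5/1) = 1.6094
Sum over inside zeros: 4.1352.
I(r) = log|p(0)| + (inside sum) = 0.6931 + 4.1352 = 4.8283.
Closed form (all zeros inside, monic): I(r) = n·log(r) = 3·log(5) = 4.8283. ✓

I(r) ≈ 4.8283.


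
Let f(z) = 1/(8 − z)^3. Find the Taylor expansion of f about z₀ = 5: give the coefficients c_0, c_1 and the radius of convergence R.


Let w = z − z₀, so z = z₀ + w.
Then 8 − z = 8 − (z₀ + w) = (8 − z₀) − w = 3 − w.
f(z) = 1/(3 − w)^3 = (1/(3)^3) · (1 − w/(3))^{−3}.
By the binomial series (1−u)^{−3} = Σ_{n≥0} C(n+2, 2) u^n for |u|<1, with u = w/(3):
  c_n = C(n+2, 2) / (3)^(n+3).
  c_0 = 1/(3)^3 = 1/27.
  c_1 = 3/(3)^4 = 1/27.
The series is valid for |w/d| < 1, i.e. |z − z₀| < |d|.
Radius of convergence: R = |8 − z₀| = |3| = 3 (distance from z₀ to the singularity z = 8).

c_0 = 1/27, c_1 = 1/27; R = 3.


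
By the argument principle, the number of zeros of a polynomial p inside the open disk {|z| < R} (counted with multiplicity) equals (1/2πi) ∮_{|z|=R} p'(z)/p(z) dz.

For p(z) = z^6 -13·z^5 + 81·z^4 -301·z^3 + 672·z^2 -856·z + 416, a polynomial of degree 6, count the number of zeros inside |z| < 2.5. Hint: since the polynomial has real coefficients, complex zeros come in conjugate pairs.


The zeros of p are: (2 + 2i), (2 - 2i), 1, (2 + 3i), (2 - 3i), 4.
Their magnitudes are: 2.828, 2.828, 1, 3.606, 3.606, 4.
Zeros with |z| < R = 2.5: 1.
Count = 1.
By the argument principle, (1/2πi) ∮_{|z|=R} p'(z)/p(z) dz equals exactly this count.

Number of zeros inside |z| < 2.5: 1.


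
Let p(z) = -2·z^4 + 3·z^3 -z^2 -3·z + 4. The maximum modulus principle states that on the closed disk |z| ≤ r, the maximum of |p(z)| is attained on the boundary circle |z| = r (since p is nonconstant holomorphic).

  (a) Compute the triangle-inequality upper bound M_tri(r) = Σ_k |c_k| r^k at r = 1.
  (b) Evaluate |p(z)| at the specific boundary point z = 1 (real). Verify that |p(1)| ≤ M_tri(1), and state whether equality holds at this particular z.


Coefficients: c_0 = 4, c_1 = -3, c_2 = -1, c_3 = 3, c_4 = -2. Radius r = 1.
Part (a). Triangle bound: M_tri(r) = Σ_k |c_k| r^k
  = |4|·1^0 + |-3|·1^1 + |-1|·1^2 + |3|·1^3 + |-2|·1^4
  = 4 + 3 + 1 + 3 + 2 = 13.
This bounds M(r) := max_{|z|=r} |p(z)| from above; equality holds iff all terms c_k z^k can be made to align in phase at a single z on |z|=r.
Part (b). At z = 1 (real, on the circle |z| = r):
  p(1) = (4)·1^0 + (-3)·1^1 + (-1)·1^2 + (3)·1^3 + (-2)·1^4 = 1.
  |p(1)| = 1.
Check: |p(1)| = 1 ≤ 13 = M_tri(1). ✓ Equality does not hold at z = 1 (the coefficients have mixed signs, so the terms do not all align in phase there).

M_tri(1) = 13; |p(1)| = 1; equality at z=1: no.


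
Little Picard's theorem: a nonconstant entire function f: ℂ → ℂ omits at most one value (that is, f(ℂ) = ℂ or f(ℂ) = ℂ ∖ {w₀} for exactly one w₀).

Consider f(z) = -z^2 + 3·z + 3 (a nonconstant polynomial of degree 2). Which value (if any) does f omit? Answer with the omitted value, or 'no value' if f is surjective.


Little Picard bounds the complement of f(ℂ) to at most one point.
For every w ∈ ℂ, the equation p(z) − w = 0 is a nonconstant polynomial in z and hence has at least one root by the fundamental theorem of algebra. So p is surjective onto ℂ, omitting no value.

Omitted value: no value.


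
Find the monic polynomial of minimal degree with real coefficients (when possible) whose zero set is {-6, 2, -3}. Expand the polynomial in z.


The polynomial is p(z) = ∏_{α ∈ S} (z − α), where S = {-6, 2, -3}.
Expanding the product yields: p(z) = z^3 + 7·z^2 -36.
The resulting polynomial has degree 3 and real coefficients as required.

p(z) = z^3 + 7·z^2 -36.


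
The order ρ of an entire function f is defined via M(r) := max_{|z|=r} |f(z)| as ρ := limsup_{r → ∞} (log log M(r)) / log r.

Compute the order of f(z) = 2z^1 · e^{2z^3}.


M(r) = max_{|z|=r} |2|·|z|^1·|e^{2z^3}| = 2·r^1 · e^{2r^3} (the factors attain their maxima compatibly on |z|=r). Then log M(r) = log 2 + 1·log r + 2r^3, dominated by the last term, so log log M(r) ~ 3·log r. The polynomial factor 2z^1 contributes only a log r term and does not affect the order. ρ = 3.
Therefore ρ = 3.

Order ρ = 3.


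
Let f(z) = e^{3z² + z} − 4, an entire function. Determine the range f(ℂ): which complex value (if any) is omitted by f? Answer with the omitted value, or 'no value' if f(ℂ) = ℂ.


Little Picard bounds the complement of f(ℂ) to at most one point.
The exponent g(z) = 3z² + z is a nonconstant polynomial, hence surjective onto ℂ. So e^{g(z)} takes every value in {e^w : w ∈ ℂ} = ℂ ∖ {0}. Adding -4 shifts the range to ℂ ∖ {-4}. f omits exactly -4.

Omitted value: -4.


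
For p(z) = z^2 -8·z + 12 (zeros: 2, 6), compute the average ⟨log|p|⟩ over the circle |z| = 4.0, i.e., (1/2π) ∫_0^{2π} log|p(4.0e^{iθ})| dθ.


Zeros: 2, 6; r = 4.0.
Inside |z| < r: 2. Outside (|z| ≥ r): 6.
p(0) = 12, so log|p(0)| = log(12) = 2.4849.
Apply Jensen: I(r) = log|p(0)| + Σ_k log(r/|z_k|), summed over zeros inside |z| < r.
  log(r/|z_k|) for z_k = 2: log(4.0/2) = 0.6931
  Outside zeros (6) contribute nothing to the Jensen sum.
Sum over inside zeros: 0.6931.
I(r) = log|p(0)| + (inside sum) = 2.4849 + 0.6931 = 3.1781.
Note: since some zeros are outside |z| ≤ r, the simplified n·log(r) form does NOT apply — only the inside zeros contribute.

I(r) ≈ 3.1781.


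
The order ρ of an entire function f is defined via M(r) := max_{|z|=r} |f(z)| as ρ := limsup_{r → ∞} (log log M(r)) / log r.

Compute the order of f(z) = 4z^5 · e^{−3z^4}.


M(r) = max_{|z|=r} |4|·|z|^5·|e^{−3z^4}| = 4·r^5 · e^{3r^4} (the factors attain their maxima compatibly on |z|=r). Then log M(r) = log 4 + 5·log r + 3r^4, dominated by the last term, so log log M(r) ~ 4·log r. The polynomial factor 4z^5 contributes only a log r term and does not affect the order. ρ = 4.
Therefore ρ = 4.

Order ρ = 4.


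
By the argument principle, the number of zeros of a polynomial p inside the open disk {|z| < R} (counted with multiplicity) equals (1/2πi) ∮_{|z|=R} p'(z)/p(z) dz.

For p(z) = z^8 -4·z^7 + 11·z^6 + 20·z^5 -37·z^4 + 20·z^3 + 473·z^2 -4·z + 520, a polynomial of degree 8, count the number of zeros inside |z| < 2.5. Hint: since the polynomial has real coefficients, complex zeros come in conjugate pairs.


The zeros of p are: (-2 + 1i), (-2 - 1i), (2 + 2i), (2 - 2i), (2 + 3i), (2 - 3i), (0 + 1i), (0 - 1i).
Their magnitudes are: 2.236, 2.236, 2.828, 2.828, 3.606, 3.606, 1, 1.
Zeros with |z| < R = 2.5: (-2 + 1i), (-2 - 1i), (0 + 1i), (0 - 1i).
Count = 4.
By the argument principle, (1/2πi) ∮_{|z|=R} p'(z)/p(z) dz equals exactly this count.

Number of zeros inside |z| < 2.5: 4.


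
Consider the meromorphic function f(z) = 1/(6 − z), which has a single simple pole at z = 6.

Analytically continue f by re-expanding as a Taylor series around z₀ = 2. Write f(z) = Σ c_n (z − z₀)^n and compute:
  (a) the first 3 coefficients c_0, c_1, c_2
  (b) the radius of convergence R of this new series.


Let w = z − z₀, so z = z₀ + w.
Then 6 − z = 6 − (z₀ + w) = (6 − z₀) − w = 4 − w.
f(z) = 1/(4 − w) = (1/(4)) · 1/(1 − w/(4)) = Σ_{n≥0} w^n / (4)^(n+1).
So c_n = 1/(4)^(n+1):
  c_0 = 1/(4)^1 = 1/4.
  c_1 = 1/(4)^2 = 1/16.
  c_2 = 1/(4)^3 = 1/64.
The series is valid for |w/d| < 1, i.e. |z − z₀| < |d|.
Radius of convergence: R = |6 − z₀| = |4| = 4 (distance from z₀ to the singularity z = 6).

c_0 = 1/4, c_1 = 1/16, c_2 = 1/64; R = 4.


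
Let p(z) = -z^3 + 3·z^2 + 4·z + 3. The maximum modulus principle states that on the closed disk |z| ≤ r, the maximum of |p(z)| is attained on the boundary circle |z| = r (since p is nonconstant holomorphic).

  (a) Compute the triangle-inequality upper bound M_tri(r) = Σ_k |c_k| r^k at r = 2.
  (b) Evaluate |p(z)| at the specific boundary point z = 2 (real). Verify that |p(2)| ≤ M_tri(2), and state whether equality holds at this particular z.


Coefficients: c_0 = 3, c_1 = 4, c_2 = 3, c_3 = -1. Radius r = 2.
Part (a). Triangle bound: M_tri(r) = Σ_k |c_k| r^k
  = |3|·2^0 + |4|·2^1 + |3|·2^2 + |-1|·2^3
  = 3 + 8 + 12 + 8 = 31.
This bounds M(r) := max_{|z|=r} |p(z)| from above; equality holds iff all terms c_k z^k can be made to align in phase at a single z on |z|=r.
Part (b). At z = 2 (real, on the circle |z| = r):
  p(2) = (3)·2^0 + (4)·2^1 + (3)·2^2 + (-1)·2^3 = 15.
  |p(2)| = 15.
Check: |p(2)| = 15 ≤ 31 = M_tri(2). ✓ Equality does not hold at z = 2 (the coefficients have mixed signs, so the terms do not all align in phase there).

M_tri(2) = 31; |p(2)| = 15; equality at z=2: no.


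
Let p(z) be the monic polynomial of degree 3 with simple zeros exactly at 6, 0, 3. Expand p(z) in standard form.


The polynomial is p(z) = ∏_{α ∈ S} (z − α), where S = {6, 0, 3}.
Expanding the product yields: p(z) = z^3 -9·z^2 + 18·z.
The resulting polynomial has degree 3 and real coefficients as required.

p(z) = z^3 -9·z^2 + 18·z.
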